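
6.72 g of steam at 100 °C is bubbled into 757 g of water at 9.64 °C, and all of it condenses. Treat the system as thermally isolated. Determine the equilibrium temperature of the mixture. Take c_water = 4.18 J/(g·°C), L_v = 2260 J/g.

T_f ≈ 15.2 °C

Let T be the final temperature. ΣQ_i = 0:
latent heat released on condensation: 6.72·2260 = 15187
  condensed water 100 °C→T: 28.09(T − 100)
  original water: 3164.3(T − 9.64)
3192.3 T = 15187 + 2809 + 30503 = 48500
T ≈ 15.19 °C, under the boiling point, so the assumption holds.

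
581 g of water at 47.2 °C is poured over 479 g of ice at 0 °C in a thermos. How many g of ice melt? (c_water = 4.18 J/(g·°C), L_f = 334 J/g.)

Water can give up m c ΔT = 581×4.18×47.2 = 114629 J before reaching 0 °C.
Melting all 479 g of ice would need 479×334 = 159986 J.
Since 114629 < 159986 J, not all the ice melts; equilibrium is at 0 °C.
m_melt = 114629 / L_f = 343.2 g.

m_melted ≈ 343 g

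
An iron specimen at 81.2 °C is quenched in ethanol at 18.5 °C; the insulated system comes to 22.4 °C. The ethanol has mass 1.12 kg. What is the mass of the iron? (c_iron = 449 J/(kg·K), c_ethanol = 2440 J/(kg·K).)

|Q_iron| = |Q_ethanol|:
m·449·(81.2 − 22.4) = 1.12·2440·(22.4 − 18.5)
26401 m = 10658  ⇒  m ≈ 0.4037 kg

m ≈ 0.404 kg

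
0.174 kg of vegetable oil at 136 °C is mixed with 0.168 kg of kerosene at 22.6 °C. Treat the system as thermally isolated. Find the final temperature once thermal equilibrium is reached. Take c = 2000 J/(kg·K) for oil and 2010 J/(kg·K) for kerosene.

Conservation of energy gives ΣQ = 0:
0.174×2000×(T − 136) + 0.168×2010×(T − 22.6) = 0
685.68 T = 54960
T = 54960 / 685.68 = 80.2 °C

T_f ≈ 80.2 °C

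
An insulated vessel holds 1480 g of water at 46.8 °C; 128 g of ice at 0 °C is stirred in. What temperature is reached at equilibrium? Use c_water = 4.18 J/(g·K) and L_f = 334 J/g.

T_f ≈ 36.7 °C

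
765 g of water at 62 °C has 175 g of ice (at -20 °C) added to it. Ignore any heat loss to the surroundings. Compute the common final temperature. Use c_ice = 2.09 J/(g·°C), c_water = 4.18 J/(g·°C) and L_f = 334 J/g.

T_f ≈ 33.7 °C

Heat gained plus heat lost sum to zero:
warm ice to 0 °C: 175·2.09·(0 − (-20)) = 7315; melt ice: 175·334 = 58450; warm the meltwater: 731.5 T; water cools: 765·4.18·(T − 62) = 3197.7(T − 62)
3929.2 T = 198257 − 65765 = 132492
T ≈ 33.72 °C. Since T > 0 °C, the all-ice-melts assumption holds.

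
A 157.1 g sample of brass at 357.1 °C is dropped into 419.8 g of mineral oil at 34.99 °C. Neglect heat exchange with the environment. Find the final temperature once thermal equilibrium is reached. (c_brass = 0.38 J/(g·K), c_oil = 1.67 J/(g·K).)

Setting the total heat transfer to zero:
157.1×0.38×(T − 357.1) + 419.8×1.67×(T − 34.99) = 0
59.7(T − 357.1) + 701.07(T − 34.99) = 0
(59.7 + 701.07) T = 59.7×357.1 + 701.07×34.99
T = 45848/760.76 ≈ 60.27 °C

T_f ≈ 60.3 °C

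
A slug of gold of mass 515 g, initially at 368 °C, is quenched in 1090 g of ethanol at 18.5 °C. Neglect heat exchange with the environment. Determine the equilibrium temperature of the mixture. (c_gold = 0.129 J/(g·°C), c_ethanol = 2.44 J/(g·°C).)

Heat gained plus heat lost sum to zero:
515×0.129×(T − 368) + 1090×2.44×(T − 18.5) = 0
66.44(T − 368) + 2659.6(T − 18.5) = 0
(66.44 + 2659.6) T = 66.44×368 + 2659.6×18.5
T ≈ 27.02 °C

T_f ≈ 27.0 °C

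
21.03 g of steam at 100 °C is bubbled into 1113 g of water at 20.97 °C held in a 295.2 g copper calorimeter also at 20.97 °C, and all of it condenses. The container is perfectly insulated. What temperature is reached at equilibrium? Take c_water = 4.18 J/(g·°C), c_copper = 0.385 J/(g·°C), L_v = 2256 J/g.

Conservation of energy gives ΣQ = 0:
latent heat released on condensation: 21.03×2256 = 47444; condensed water 100 °C→T: 87.91(T − 100); water warms: 1113×4.18×(T − 20.97) = 4652.3(T − 20.97); copper cup: 295.2×0.385×(T − 20.97) = 113.65(T − 20.97)
4853.9 T = 47444 + 8790.5 + 99943 = 156177
T ≈ 32.18 °C (< 100 °C, so full condensation is consistent).

T_f ≈ 32.2 °C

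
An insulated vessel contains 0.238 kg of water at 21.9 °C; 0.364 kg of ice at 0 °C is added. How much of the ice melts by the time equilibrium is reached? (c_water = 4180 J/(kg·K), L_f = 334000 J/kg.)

m_melted ≈ 0.0652 kg

Cooling the water to 0 °C releases 0.238·4180·21.9 = 21787 J.
Melting all 0.364 kg of ice would need 0.364·334000 = 121576 J.
Since 21787 < 121576 J, not all the ice melts; equilibrium is at 0 °C.
m_melt = 21787 / L_f = 0.06523 kg.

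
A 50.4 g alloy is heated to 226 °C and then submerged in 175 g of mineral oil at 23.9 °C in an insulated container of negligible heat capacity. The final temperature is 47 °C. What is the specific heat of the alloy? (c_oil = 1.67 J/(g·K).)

Taking heat into each body as positive, Σ m c ΔT = 0:
50.4·c·(47 − 226) + 175·1.67·(47 − 23.9) = 0
-9021.6 c = -6751
c = -6751/-9021.6 ≈ 0.7483 J/(g·K)

c ≈ 0.748 J/(g·K)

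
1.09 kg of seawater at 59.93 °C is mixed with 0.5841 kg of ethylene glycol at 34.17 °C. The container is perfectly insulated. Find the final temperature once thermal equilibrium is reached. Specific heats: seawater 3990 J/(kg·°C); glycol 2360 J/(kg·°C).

Set heat shed by the hot body equal to heat absorbed by the cold body:
1.09×3990×(59.93 − T) = 0.5841×2360×(T − 34.17)
4349.1(59.93 − T) = 1378.5(T − 34.17)
5727.6 T = 307744  ⇒  T ≈ 53.73 °C

T_f ≈ 53.7 °C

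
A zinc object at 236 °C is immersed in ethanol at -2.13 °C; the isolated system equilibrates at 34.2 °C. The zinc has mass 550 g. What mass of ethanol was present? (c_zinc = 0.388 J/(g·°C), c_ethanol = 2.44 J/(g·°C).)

Energy conservation, ΣQ = 0:
550·0.388·(34.2 − 236) + m·2.44·(34.2 − (-2.13)) = 0
88.65 m = 43064
m = 43064/88.65 ≈ 485.8 g

m ≈ 486 g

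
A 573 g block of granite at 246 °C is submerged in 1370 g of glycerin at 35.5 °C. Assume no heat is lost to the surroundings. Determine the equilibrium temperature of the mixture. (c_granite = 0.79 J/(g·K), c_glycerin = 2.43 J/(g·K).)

Taking heat into each body as positive, Σ m c ΔT = 0:
573*0.79*(T − 246) + 1370*2.43*(T − 35.5) = 0
3781.8 T = 229540
T = 229540 / 3781.8 = 60.7 °C

T_f ≈ 60.7 °C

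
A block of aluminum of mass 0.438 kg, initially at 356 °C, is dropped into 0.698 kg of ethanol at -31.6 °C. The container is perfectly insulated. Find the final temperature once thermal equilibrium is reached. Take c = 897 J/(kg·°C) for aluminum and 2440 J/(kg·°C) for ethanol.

T_f ≈ 41.1 °C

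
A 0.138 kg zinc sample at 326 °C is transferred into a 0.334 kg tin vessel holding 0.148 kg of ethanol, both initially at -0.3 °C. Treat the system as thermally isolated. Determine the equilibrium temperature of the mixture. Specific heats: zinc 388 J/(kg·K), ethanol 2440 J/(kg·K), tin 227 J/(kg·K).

Conservation of energy gives ΣQ = 0:
0.138×388×(T − 326) + 0.148×2440×(T − (-0.3)) + 0.334×227×(T − (-0.3)) = 0
53.54(T − 326) + 361.12(T − (-0.3)) + 75.82(T − (-0.3)) = 0
490.48 T = 17324
T = 17324/490.48 ≈ 35.32 °C

T_f ≈ 35.3 °C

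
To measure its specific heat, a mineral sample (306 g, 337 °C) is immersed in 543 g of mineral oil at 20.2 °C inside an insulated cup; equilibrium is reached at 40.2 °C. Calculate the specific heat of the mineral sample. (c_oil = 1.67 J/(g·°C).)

Energy conservation, ΣQ = 0:
306·c·(40.2 − 337) + 543·1.67·(40.2 − 20.2) = 0
-90821 c = -18136
c = -18136/-90821 ≈ 0.1997 J/(g·°C)

c ≈ 0.2 J/(g·°C)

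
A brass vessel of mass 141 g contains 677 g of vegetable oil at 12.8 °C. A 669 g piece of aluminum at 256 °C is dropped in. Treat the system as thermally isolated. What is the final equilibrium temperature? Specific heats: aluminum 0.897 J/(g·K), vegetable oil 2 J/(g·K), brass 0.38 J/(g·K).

T_f ≈ 85.5 °C

Setting the total heat transfer to zero:
669*0.897*(T − 256) + 677*2*(T − 12.8) + 141*0.38*(T − 12.8) = 0
600.09(T − 256) + 1354(T − 12.8) + 53.58(T − 12.8) = 0
(600.09 + 1354 + 53.58) T = 600.09*256 + 1354*12.8 + 53.58*12.8
T = 171641/2007.7 ≈ 85.49 °C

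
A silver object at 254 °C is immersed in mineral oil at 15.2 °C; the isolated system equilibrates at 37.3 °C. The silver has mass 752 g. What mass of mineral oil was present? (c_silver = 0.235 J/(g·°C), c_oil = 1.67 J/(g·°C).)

Let T be the final temperature. ΣQ_i = 0:
752·0.235·(37.3 − 254) + m·1.67·(37.3 − 15.2) = 0
36.91 m = 38295
m = 38295/36.91 ≈ 1038 g

m ≈ 1040 g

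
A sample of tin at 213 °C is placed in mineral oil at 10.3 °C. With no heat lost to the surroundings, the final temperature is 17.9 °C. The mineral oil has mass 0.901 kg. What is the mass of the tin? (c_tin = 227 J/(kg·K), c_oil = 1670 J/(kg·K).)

m ≈ 0.258 kg

Heat lost by the tin = heat gained by the oil:
m×227×(213 − 17.9) = 0.901×1670×(17.9 − 10.3)
44288 m = 11435  ⇒  m ≈ 0.2582 kg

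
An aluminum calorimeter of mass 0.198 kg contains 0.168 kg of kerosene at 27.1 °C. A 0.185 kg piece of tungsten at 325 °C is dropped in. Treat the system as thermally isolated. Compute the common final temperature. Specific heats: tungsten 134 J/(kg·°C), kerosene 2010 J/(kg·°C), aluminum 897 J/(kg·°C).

T_f = Σ m_i c_i T_i / Σ m_i c_i:
T_f = (24.79·325 + 337.68·27.1 + 177.61·27.1) / (24.79 + 337.68 + 177.61)
    = 22021 / 540.08 ≈ 40.77 °C

T_f ≈ 40.8 °C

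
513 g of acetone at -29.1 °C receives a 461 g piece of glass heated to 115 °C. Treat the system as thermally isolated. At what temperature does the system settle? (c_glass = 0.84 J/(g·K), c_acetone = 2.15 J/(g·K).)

T_f ≈ 8.3 °C

Heat gained plus heat lost sum to zero:
461*0.84*(T − 115) + 513*2.15*(T − (-29.1)) = 0
387.24(T − 115) + 1103(T − (-29.1)) = 0
1490.2 T = 12437
T = 12437 / 1490.2 = 8.35 °C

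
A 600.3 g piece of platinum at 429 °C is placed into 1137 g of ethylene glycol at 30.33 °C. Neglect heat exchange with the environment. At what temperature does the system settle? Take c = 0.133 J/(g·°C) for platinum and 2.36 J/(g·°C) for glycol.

T_f is the heat-capacity-weighted average of the initial temperatures:
T_f = (79.84×429 + 2683.3×30.33) / (79.84 + 2683.3)
    = 115636 / 2763.2 ≈ 41.85 °C

T_f ≈ 41.8 °C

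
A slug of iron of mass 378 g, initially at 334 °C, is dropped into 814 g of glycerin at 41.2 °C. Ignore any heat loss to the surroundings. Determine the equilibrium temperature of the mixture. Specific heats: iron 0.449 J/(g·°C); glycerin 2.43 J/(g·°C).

T_f ≈ 64.3 °C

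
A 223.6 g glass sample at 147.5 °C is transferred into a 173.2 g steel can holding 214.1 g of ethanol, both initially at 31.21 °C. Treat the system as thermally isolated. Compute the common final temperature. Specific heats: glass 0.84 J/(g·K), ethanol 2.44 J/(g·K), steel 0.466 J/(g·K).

T_f ≈ 58.8 °C

T_f is the heat-capacity-weighted average of the initial temperatures:
T_f = (187.82*147.5 + 522.4*31.21 + 80.71*31.21) / (187.82 + 522.4 + 80.71)
    = 46527 / 790.94 ≈ 58.83 °C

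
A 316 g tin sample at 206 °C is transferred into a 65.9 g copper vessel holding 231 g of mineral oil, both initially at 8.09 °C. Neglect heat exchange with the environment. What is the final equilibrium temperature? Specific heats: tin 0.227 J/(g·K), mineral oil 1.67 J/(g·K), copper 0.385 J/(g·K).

T_f ≈ 37.5 °C

Conservation of energy gives ΣQ = 0:
316·0.227·(T − 206) + 231·1.67·(T − 8.09) + 65.9·0.385·(T − 8.09) = 0
482.87 T = 18103
T = 18103 / 482.87 = 37.5 °C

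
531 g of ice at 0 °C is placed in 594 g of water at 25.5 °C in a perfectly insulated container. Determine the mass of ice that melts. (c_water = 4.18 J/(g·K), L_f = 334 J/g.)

m_melted ≈ 190 g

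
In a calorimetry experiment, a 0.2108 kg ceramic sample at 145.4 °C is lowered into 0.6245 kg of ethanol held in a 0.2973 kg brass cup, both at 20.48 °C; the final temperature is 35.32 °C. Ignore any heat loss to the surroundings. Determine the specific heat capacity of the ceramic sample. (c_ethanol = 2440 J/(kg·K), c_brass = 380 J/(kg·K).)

Conservation of energy gives ΣQ = 0:
0.2108·c·(35.32 − 145.4) + 0.6245·2440·(35.32 − 20.48) + 0.2973·380·(35.32 − 20.48) = 0
-23.2 c = -24289
c = -24289/-23.2 ≈ 1047 J/(kg·K)

c ≈ 1050 J/(kg·K)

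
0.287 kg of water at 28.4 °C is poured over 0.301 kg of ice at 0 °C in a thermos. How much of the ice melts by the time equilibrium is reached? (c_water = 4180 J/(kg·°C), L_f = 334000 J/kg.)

m_melted ≈ 0.102 kg

Cooling the water to 0 °C releases 0.287·4180·28.4 = 34070 J.
Fully melting the ice requires m_ice L_f = 0.301·334000 = 100534 J.
Since 34070 < 100534 J, not all the ice melts; equilibrium is at 0 °C.
Mass melted = 34070/334000 ≈ 0.102 kg.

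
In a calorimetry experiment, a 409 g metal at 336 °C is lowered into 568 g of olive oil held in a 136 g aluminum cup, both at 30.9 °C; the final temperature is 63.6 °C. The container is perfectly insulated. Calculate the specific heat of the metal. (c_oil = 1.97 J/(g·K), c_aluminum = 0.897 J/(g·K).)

c ≈ 0.364 J/(g·K)

Heat gained plus heat lost sum to zero:
409×c×(63.6 − 336) + 568×1.97×(63.6 − 30.9) + 136×0.897×(63.6 − 30.9) = 0
-111412 c = -40579
c = -40579/-111412 ≈ 0.3642 J/(g·K)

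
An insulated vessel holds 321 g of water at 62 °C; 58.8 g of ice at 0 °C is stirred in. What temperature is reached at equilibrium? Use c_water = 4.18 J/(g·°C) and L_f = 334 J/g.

T_f ≈ 40.0 °C

Sum of m c ΔT and latent-heat terms is zero:
melt ice: 58.8·334 = 19639; meltwater 0→T: 58.8·4.18·T = 245.78 T; water: 1341.8(T − 62)
1587.6 T = 83190 − 19639 = 63551
T ≈ 40.03 °C — above 0 °C, consistent with complete melting.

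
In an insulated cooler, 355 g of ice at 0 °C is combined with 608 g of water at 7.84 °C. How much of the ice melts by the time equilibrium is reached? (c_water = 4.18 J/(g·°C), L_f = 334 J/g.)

Water can give up m c ΔT = 608·4.18·7.84 = 19925 J before reaching 0 °C.
Fully melting the ice requires m_ice L_f = 355·334 = 118570 J.
Since 19925 < 118570 J, not all the ice melts; equilibrium is at 0 °C.
m_melted·334 = 19925  ⇒  m_melted ≈ 59.66 g.

m_melted ≈ 59.7 g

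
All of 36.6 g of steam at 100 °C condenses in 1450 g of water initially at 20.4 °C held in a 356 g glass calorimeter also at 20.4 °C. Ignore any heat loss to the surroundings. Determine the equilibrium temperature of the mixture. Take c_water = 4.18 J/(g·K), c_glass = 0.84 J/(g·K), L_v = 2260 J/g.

T_f ≈ 35.0 °C

Net heat exchanged in the isolated system is zero:
condense steam: −36.6×2260 = −82716
  condensed water 100 °C→T: 152.99(T − 100)
  water warms: 1450×4.18×(T − 20.4) = 6061(T − 20.4)
  cup: 299.04(T − 20.4)
6513 T = 82716 + 15299 + 129745 = 227760
T ≈ 34.97 °C — below 100 °C, confirming all the steam condensed.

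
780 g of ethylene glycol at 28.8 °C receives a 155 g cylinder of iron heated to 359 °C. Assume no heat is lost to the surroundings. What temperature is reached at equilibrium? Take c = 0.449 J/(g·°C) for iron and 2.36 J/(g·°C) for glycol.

Let T be the final temperature. ΣQ_i = 0:
155*0.449*(T − 359) + 780*2.36*(T − 28.8) = 0
1910.4 T = 78000
T ≈ 40.83 °C

T_f ≈ 40.8 °C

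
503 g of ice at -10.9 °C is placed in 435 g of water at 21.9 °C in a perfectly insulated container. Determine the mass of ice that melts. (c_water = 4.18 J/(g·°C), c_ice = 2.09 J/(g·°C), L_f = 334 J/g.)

m_melted ≈ 84.9 g

Heat available from the water dropping to 0 °C: 435·4.18·21.9 = 39821 J.
Warming the ice to 0 °C takes 503·2.09·10.9 = 11459 J, leaving 28362 J for melting.
Fully melting the ice requires m_ice L_f = 503·334 = 168002 J.
That's not enough to melt it all — equilibrium is at 0 °C with ice remaining.
Mass melted = 28362/334 ≈ 84.92 g.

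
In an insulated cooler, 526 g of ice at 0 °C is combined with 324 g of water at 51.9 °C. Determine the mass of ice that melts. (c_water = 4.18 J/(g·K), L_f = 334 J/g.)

m_melted ≈ 210 g

Heat available from the water dropping to 0 °C: 324·4.18·51.9 = 70289 J.
Melting all 526 g of ice would need 526·334 = 175684 J.
Since 70289 < 175684 J, not all the ice melts; equilibrium is at 0 °C.
Mass melted = 70289/334 ≈ 210.4 g.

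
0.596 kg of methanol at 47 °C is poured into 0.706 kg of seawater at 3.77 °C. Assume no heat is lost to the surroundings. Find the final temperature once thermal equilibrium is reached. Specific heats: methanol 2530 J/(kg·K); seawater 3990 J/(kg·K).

Conservation of energy gives ΣQ = 0:
0.596*2530*(T − 47) + 0.706*3990*(T − 3.77) = 0
(1507.9 + 2816.9) T = 1507.9*47 + 2816.9*3.77
T = 81490 / 4324.8 = 18.8 °C

T_f ≈ 18.8 °C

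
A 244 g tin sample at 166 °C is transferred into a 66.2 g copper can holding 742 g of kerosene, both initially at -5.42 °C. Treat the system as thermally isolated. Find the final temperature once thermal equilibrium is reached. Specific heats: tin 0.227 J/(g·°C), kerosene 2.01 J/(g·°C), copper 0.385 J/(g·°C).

T_f ≈ 0.6 °C

Setting the total heat transfer to zero:
244*0.227*(T − 166) + 742*2.01*(T − (-5.42)) + 66.2*0.385*(T − (-5.42)) = 0
55.39(T − 166) + 1491.4(T − (-5.42)) + 25.49(T − (-5.42)) = 0
1572.3 T = 972.77
T = 972.77 / 1572.3 = 0.619 °C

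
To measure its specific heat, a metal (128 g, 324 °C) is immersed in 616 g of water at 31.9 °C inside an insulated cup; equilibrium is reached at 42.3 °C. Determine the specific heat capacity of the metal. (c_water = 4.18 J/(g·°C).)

c ≈ 0.743 J/(g·°C)

m_s c (T_s − T_f) = m_water c_water (T_f − T_0):
128·c·(324 − 42.3) = 616·4.18·(42.3 − 31.9)
36058 c = 26779  ⇒  c ≈ 0.7427 J/(g·°C)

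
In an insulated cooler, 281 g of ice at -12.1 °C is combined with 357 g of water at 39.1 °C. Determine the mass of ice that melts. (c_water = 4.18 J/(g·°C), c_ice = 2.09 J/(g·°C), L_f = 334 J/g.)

Cooling the water to 0 °C releases 357·4.18·39.1 = 58347 J.
Warming the ice to 0 °C takes 281·2.09·12.1 = 7106.2 J, leaving 51241 J for melting.
Melting all 281 g of ice would need 281·334 = 93854 J.
That's not enough to melt it all — equilibrium is at 0 °C with ice remaining.
Mass melted = 51241/334 ≈ 153.4 g.

m_melted ≈ 153 g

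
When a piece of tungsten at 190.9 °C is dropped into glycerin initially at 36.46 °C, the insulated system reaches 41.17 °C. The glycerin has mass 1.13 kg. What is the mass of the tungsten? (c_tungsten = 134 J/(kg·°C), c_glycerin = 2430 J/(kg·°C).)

Heat lost by the tungsten = heat gained by the glycerin:
m·134·(190.9 − 41.17) = 1.13·2430·(41.17 − 36.46)
20064 m = 12933  ⇒  m ≈ 0.6446 kg

m ≈ 0.645 kg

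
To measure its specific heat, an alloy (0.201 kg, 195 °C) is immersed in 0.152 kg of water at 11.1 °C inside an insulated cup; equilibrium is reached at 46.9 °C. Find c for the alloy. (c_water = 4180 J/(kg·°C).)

Heat lost by the alloy = heat gained by the water:
0.201·c·(195 − 46.9) = 0.152·4180·(46.9 − 11.1)
29.77 c = 22746  ⇒  c ≈ 764.1 J/(kg·°C)

c ≈ 764 J/(kg·°C)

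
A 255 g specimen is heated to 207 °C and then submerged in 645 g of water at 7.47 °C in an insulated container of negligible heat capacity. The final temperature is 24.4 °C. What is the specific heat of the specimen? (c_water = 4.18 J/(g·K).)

c ≈ 0.98 J/(g·K)

Taking heat into each body as positive, Σ m c ΔT = 0:
255×c×(24.4 − 207) + 645×4.18×(24.4 − 7.47) = 0
-46563 c = -45645
c = -45645/-46563 ≈ 0.9803 J/(g·K)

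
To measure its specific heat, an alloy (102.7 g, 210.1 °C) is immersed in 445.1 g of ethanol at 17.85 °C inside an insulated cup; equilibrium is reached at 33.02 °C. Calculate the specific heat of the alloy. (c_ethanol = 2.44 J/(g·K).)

m_s c (T_s − T_f) = m_ethanol c_ethanol (T_f − T_0):
102.7·c·(210.1 − 33.02) = 445.1·2.44·(33.02 − 17.85)
18186 c = 16475  ⇒  c ≈ 0.9059 J/(g·K)

c ≈ 0.906 J/(g·K)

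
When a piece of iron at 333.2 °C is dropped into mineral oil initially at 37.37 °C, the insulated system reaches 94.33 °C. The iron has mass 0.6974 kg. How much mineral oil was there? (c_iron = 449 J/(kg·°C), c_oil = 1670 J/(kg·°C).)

m ≈ 0.786 kg

Heat lost by the iron = heat gained by the oil:
0.6974·449·(333.2 − 94.33) = m·1670·(94.33 − 37.37)
95123 m = 74798  ⇒  m ≈ 0.7863 kg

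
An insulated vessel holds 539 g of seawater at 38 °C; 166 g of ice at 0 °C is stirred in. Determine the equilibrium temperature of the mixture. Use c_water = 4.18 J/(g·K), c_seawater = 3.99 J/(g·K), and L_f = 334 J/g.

T_f ≈ 9.2 °C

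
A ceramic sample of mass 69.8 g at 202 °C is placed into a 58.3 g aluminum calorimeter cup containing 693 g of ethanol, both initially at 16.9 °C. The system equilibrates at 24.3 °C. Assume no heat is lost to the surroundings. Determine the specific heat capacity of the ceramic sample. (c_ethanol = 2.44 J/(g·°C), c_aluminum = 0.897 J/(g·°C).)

Net heat exchanged in the isolated system is zero:
69.8·c·(24.3 − 202) + 693·2.44·(24.3 − 16.9) + 58.3·0.897·(24.3 − 16.9) = 0
-12403 c = -12900
c = -12900/-12403 ≈ 1.04 J/(g·°C)

c ≈ 1.04 J/(g·°C)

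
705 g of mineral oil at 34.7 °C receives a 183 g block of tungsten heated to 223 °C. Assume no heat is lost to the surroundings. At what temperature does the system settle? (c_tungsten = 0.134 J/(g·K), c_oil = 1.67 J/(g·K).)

Net heat exchanged in the isolated system is zero:
183*0.134*(T − 223) + 705*1.67*(T − 34.7) = 0
24.52(T − 223) + 1177.3(T − 34.7) = 0
(24.52 + 1177.3) T = 24.52*223 + 1177.3*34.7
T = 46322/1201.9 ≈ 38.54 °C

T_f ≈ 38.5 °C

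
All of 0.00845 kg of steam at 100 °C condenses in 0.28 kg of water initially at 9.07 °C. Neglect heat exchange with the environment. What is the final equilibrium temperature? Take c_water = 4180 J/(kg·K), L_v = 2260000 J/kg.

Net heat exchanged in the isolated system is zero:
latent heat released on condensation: 0.00845·2260000 = 19097; condensate cools 100→T: 0.00845·4180·(T − 100) = 35.32(T − 100); original water: 1170.4(T − 9.07)
1205.7 T = 19097 + 3532.1 + 10616 = 33245
T ≈ 27.57 °C, under the boiling point, so the assumption holds.

T_f ≈ 27.6 °C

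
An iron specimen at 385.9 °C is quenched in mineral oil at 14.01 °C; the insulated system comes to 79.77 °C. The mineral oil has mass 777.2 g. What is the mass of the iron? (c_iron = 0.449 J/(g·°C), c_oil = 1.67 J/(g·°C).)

m ≈ 621 g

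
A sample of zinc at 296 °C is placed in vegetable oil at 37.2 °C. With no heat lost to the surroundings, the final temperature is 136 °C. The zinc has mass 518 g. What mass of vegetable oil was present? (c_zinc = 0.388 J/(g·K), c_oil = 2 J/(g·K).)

|Q_zinc| = |Q_oil|:
518·0.388·(296 − 136) = m·2·(136 − 37.2)
197.6 m = 32157  ⇒  m ≈ 162.7 g

m ≈ 163 g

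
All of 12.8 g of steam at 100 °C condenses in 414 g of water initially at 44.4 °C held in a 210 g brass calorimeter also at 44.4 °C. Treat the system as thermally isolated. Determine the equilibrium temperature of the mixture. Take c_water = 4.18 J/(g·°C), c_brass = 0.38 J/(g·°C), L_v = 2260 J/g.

T_f ≈ 61.5 °C

Energy conservation, ΣQ = 0:
latent heat released on condensation: 12.8·2260 = 28928
  condensate cools 100→T: 12.8·4.18·(T − 100) = 53.5(T − 100)
  water warms: 414·4.18·(T − 44.4) = 1730.5(T − 44.4)
  cup: 79.8(T − 44.4)
1863.8 T = 28928 + 5350.4 + 80378 = 114657
T ≈ 61.52 °C (< 100 °C, so full condensation is consistent).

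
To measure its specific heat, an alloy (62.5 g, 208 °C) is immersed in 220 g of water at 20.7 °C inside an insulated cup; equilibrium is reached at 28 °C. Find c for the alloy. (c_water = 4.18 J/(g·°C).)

c ≈ 0.597 J/(g·°C)

Energy conservation, ΣQ = 0:
62.5·c·(28 − 208) + 220·4.18·(28 − 20.7) = 0
-11250 c = -6713.1
c = -6713.1/-11250 ≈ 0.5967 J/(g·°C)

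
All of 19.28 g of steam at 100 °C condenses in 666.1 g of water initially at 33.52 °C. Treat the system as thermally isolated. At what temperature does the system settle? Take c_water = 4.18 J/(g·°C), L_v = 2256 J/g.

T_f ≈ 50.6 °C

Energy balance with sensible and latent terms:
steam→water at 100 °C releases m L_v = 19.28×2256 = 43496; condensed water 100 °C→T: 80.59(T − 100); water warms: 666.1×4.18×(T − 33.52) = 2784.3(T − 33.52)
2864.9 T = 43496 + 8059 + 93330 = 144884
T ≈ 50.57 °C, under the boiling point, so the assumption holds.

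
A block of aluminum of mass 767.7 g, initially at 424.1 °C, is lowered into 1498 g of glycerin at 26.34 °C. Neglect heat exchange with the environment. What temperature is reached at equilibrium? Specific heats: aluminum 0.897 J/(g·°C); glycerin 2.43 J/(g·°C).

Energy conservation, ΣQ = 0:
767.7*0.897*(T − 424.1) + 1498*2.43*(T − 26.34) = 0
(688.63 + 3640.1) T = 688.63*424.1 + 3640.1*26.34
T = 387928 / 4328.8 = 89.6 °C

T_f ≈ 89.6 °C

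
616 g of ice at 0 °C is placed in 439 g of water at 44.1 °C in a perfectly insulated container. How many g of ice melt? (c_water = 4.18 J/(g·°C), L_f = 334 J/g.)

m_melted ≈ 242 g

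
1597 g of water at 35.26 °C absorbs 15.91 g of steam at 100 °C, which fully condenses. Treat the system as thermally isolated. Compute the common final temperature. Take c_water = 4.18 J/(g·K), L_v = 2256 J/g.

Setting the total heat transfer to zero:
condense steam: −15.91×2256 = −35893
  condensed water 100 °C→T: 66.5(T − 100)
  original water: 6675.5(T − 35.26)
6742 T = 35893 + 6650.4 + 235377 = 277920
T ≈ 41.22 °C (< 100 °C, so full condensation is consistent).

T_f ≈ 41.2 °C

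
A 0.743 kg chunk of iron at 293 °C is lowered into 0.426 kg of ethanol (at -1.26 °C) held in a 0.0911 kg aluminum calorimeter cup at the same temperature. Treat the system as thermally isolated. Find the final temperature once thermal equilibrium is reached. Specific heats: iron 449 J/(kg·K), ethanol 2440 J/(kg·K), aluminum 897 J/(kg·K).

T_f ≈ 66.2 °C

Taking heat into each body as positive, Σ m c ΔT = 0:
0.743*449*(T − 293) + 0.426*2440*(T − (-1.26)) + 0.0911*897*(T − (-1.26)) = 0
333.61(T − 293) + 1039.4(T − (-1.26)) + 81.72(T − (-1.26)) = 0
(333.61 + 1039.4 + 81.72) T = 333.61*293 + 1039.4*(-1.26) + 81.72*(-1.26)
T = 96334/1454.8 ≈ 66.22 °C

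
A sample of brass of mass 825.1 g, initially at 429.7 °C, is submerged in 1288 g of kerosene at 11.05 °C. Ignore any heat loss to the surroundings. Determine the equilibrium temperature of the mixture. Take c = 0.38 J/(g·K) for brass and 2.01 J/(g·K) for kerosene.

|Q_brass| = |Q_kerosene|:
825.1·0.38·(429.7 − T) = 1288·2.01·(T − 11.05)
313.54(429.7 − T) = 2588.9(T − 11.05)
2902.4 T = 163334  ⇒  T ≈ 56.28 °C

T_f ≈ 56.3 °C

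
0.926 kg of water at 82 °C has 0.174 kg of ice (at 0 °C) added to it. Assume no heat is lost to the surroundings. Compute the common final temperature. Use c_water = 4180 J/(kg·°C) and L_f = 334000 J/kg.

Let T be the final temperature. ΣQ_i = 0:
melt ice: 0.174×334000 = 58116; meltwater 0→T: 0.174×4180×T = 727.32 T; water: 3870.7(T − 82)
4598 T = 317396 − 58116 = 259280
T ≈ 56.39 °C. Since T > 0 °C, the all-ice-melts assumption holds.

T_f ≈ 56.4 °C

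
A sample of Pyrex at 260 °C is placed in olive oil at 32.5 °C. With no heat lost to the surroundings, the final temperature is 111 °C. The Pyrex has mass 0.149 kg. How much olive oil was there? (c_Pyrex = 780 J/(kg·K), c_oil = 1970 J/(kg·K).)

m ≈ 0.112 kg

Conservation of energy gives ΣQ = 0:
0.149×780×(111 − 260) + m×1970×(111 − 32.5) = 0
154645 m = 17317
m = 17317/154645 ≈ 0.112 kg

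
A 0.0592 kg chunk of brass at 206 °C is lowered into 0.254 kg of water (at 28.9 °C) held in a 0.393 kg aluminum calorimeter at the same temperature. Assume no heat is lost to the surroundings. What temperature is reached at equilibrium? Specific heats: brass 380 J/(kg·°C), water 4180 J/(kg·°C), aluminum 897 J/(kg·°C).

T_f = Σ m_i c_i T_i / Σ m_i c_i:
T_f = (22.5*206 + 1061.7*28.9 + 352.52*28.9) / (22.5 + 1061.7 + 352.52)
    = 45506 / 1436.7 ≈ 31.67 °C

T_f ≈ 31.7 °C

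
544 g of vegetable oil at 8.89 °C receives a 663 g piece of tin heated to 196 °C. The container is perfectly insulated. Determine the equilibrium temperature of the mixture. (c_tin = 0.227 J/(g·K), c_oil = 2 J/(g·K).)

T_f ≈ 31.6 °C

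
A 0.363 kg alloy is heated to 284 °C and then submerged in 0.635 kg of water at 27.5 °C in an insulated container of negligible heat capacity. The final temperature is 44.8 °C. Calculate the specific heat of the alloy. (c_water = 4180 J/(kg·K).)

m_s c (T_s − T_f) = m_water c_water (T_f − T_0):
0.363×c×(284 − 44.8) = 0.635×4180×(44.8 − 27.5)
86.83 c = 45919  ⇒  c ≈ 528.8 J/(kg·K)

c ≈ 529 J/(kg·K)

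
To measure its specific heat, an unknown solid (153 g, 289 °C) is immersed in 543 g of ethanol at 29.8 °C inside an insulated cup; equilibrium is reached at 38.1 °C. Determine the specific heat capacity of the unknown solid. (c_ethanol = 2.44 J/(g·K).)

Heat gained plus heat lost sum to zero:
153×c×(38.1 − 289) + 543×2.44×(38.1 − 29.8) = 0
-38388 c = -10997
c = -10997/-38388 ≈ 0.2865 J/(g·K)

c ≈ 0.286 J/(g·K)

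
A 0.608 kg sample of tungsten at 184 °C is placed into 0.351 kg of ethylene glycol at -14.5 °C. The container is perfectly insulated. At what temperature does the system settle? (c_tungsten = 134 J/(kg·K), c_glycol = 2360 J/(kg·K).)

Heat lost by the tungsten equals heat gained by the glycol:
0.608×134×(184 − T) = 0.351×2360×(T − (-14.5))
81.47(184 − T) = 828.36(T − (-14.5))
909.83 T = 2979.6  ⇒  T ≈ 3.27 °C

T_f ≈ 3.3 °C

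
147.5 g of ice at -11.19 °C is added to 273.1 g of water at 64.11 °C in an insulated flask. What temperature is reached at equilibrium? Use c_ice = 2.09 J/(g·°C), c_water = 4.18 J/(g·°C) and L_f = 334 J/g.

Energy balance with sensible and latent terms:
warm ice to 0 °C: 147.5·2.09·(0 − (-11.19)) = 3449.6; melt ice: 147.5·334 = 49265; warm the meltwater: 616.55 T; water cools: 273.1·4.18·(T − 64.11) = 1141.6(T − 64.11)
1758.1 T = 73185 − 52715 = 20471
T ≈ 11.64 °C (positive, so assuming full melt was valid).

T_f ≈ 11.6 °C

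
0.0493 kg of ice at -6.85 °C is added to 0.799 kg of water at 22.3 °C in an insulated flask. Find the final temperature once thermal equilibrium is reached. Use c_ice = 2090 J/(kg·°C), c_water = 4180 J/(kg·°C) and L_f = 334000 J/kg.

T_f ≈ 16.2 °C

Conservation of energy gives ΣQ = 0:
warm ice to 0 °C: 0.0493·2090·(0 − (-6.85)) = 705.8
  melt ice: 0.0493·334000 = 16466
  meltwater 0→T: 0.0493·4180·T = 206.07 T
  water: 3339.8(T − 22.3)
3545.9 T = 74478 − 17172 = 57306
T ≈ 16.16 °C. Since T > 0 °C, the all-ice-melts assumption holds.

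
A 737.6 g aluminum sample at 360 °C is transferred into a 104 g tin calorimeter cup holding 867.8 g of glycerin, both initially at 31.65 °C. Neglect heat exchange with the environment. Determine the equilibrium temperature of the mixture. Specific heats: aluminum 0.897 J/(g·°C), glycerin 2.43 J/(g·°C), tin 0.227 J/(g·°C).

T_f ≈ 109.4 °C

T_f = Σ m_i c_i T_i / Σ m_i c_i:
T_f = (661.63×360 + 2108.8×31.65 + 23.61×31.65) / (661.63 + 2108.8 + 23.61)
    = 305675 / 2794 ≈ 109.40 °C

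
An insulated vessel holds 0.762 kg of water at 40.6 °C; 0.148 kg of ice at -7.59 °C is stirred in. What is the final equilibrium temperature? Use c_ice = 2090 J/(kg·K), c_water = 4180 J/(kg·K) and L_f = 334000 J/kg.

T_f ≈ 20.4 °C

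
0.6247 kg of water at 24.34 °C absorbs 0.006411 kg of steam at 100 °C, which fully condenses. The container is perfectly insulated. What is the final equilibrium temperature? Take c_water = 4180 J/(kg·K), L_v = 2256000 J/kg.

T_f ≈ 30.6 °C

Net heat exchanged in the isolated system is zero:
condense steam: −0.006411·2256000 = −14463; condensate cools 100→T: 0.006411·4180·(T − 100) = 26.8(T − 100); original water: 2611.2(T − 24.34)
2638 T = 14463 + 2679.8 + 63558 = 80701
T ≈ 30.59 °C — below 100 °C, confirming all the steam condensed.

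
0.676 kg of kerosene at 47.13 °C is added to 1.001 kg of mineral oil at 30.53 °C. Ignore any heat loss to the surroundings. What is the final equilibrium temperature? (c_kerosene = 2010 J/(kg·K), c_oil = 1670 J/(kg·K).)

Net heat exchanged in the isolated system is zero:
0.676×2010×(T − 47.13) + 1.001×1670×(T − 30.53) = 0
1358.8(T − 47.13) + 1671.7(T − 30.53) = 0
(1358.8 + 1671.7) T = 1358.8×47.13 + 1671.7×30.53
T = 115074 / 3030.4 = 38 °C

T_f ≈ 38.0 °C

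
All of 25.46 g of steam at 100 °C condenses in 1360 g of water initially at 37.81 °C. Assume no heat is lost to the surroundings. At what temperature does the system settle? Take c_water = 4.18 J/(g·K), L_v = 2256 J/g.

T_f ≈ 48.9 °C

Energy conservation, ΣQ = 0:
condense steam: −25.46·2256 = −57438
  condensed water 100 °C→T: 106.42(T − 100)
  original water: 5684.8(T − 37.81)
5791.2 T = 57438 + 10642 + 214942 = 283022
T ≈ 48.87 °C (< 100 °C, so full condensation is consistent).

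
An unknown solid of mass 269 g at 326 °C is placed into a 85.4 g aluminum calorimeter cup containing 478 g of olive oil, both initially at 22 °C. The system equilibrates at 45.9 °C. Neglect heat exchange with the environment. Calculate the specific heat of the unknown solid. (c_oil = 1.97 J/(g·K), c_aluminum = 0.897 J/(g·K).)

Setting the total heat transfer to zero:
269·c·(45.9 − 326) + 478·1.97·(45.9 − 22) + 85.4·0.897·(45.9 − 22) = 0
-75347 c = -24337
c = -24337/-75347 ≈ 0.323 J/(g·K)

c ≈ 0.323 J/(g·K)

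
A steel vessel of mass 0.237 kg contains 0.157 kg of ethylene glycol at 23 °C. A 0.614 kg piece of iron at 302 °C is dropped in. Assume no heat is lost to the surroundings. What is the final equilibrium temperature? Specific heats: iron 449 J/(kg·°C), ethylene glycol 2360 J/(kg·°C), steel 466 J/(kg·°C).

T_f ≈ 124.7 °C

T_f = Σ m_i c_i T_i / Σ m_i c_i:
T_f = (275.69×302 + 370.52×23 + 110.44×23) / (275.69 + 370.52 + 110.44)
    = 94319 / 756.65 ≈ 124.65 °C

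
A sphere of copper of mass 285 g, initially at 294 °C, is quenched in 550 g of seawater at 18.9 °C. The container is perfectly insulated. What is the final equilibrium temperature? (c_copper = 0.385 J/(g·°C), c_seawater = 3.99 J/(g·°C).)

T_f ≈ 32.0 °C

Let T be the final temperature. ΣQ_i = 0:
285×0.385×(T − 294) + 550×3.99×(T − 18.9) = 0
(109.73 + 2194.5) T = 109.73×294 + 2194.5×18.9
T ≈ 32.00 °C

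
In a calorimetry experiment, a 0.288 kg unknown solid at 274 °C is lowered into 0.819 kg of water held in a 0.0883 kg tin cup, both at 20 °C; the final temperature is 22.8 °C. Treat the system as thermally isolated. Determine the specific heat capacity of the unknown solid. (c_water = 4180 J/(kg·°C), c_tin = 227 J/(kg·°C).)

c ≈ 133 J/(kg·°C)

Taking heat into each body as positive, Σ m c ΔT = 0:
0.288×c×(22.8 − 274) + 0.819×4180×(22.8 − 20) + 0.0883×227×(22.8 − 20) = 0
-72.35 c = -9641.7
c = -9641.7/-72.35 ≈ 133.3 J/(kg·°C)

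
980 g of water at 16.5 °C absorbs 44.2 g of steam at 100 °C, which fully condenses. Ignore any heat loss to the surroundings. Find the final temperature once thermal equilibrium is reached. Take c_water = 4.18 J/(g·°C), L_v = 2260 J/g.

Setting the total heat transfer to zero:
latent heat released on condensation: 44.2·2260 = 99892; condensate cools 100→T: 44.2·4.18·(T − 100) = 184.76(T − 100); original water: 4096.4(T − 16.5)
4281.2 T = 99892 + 18476 + 67591 = 185958
T ≈ 43.44 °C, under the boiling point, so the assumption holds.

T_f ≈ 43.4 °C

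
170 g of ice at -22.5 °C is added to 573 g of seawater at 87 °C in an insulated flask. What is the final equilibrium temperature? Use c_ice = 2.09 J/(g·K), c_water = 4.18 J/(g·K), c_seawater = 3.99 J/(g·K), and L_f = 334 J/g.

T_f ≈ 44.8 °C

Let T be the final temperature. ΣQ_i = 0:
warm ice to 0 °C: 170×2.09×(0 − (-22.5)) = 7994.2; melt ice: 170×334 = 56780; meltwater 0→T: 170×4.18×T = 710.6 T; seawater: 2286.3(T − 87)
2996.9 T = 198905 − 64774 = 134131
T ≈ 44.76 °C (positive, so assuming full melt was valid).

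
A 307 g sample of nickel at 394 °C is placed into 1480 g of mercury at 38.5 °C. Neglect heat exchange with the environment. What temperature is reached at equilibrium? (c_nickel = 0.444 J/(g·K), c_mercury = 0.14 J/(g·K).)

T_f ≈ 179.6 °C

Energy conservation, ΣQ = 0:
307×0.444×(T − 394) + 1480×0.14×(T − 38.5) = 0
136.31(T − 394) + 207.2(T − 38.5) = 0
(136.31 + 207.2) T = 136.31×394 + 207.2×38.5
T = 61683/343.51 ≈ 179.57 °C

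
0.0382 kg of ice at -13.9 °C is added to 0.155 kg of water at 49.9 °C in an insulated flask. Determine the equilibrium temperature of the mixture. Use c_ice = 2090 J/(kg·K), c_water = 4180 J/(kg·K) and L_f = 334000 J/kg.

T_f ≈ 22.9 °C

Net heat exchanged in the isolated system is zero:
warm ice to 0 °C: 0.0382×2090×(0 − (-13.9)) = 1109.7
  fusion: m_ice L_f = 0.0382×334000 = 12759
  meltwater 0→T: 0.0382×4180×T = 159.68 T
  water cools: 0.155×4180×(T − 49.9) = 647.9(T − 49.9)
807.58 T = 32330 − 13869 = 18462
T ≈ 22.86 °C (positive, so assuming full melt was valid).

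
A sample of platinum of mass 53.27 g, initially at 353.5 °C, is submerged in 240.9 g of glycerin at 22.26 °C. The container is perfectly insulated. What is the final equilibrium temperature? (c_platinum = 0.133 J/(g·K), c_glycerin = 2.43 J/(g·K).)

T_f ≈ 26.2 °C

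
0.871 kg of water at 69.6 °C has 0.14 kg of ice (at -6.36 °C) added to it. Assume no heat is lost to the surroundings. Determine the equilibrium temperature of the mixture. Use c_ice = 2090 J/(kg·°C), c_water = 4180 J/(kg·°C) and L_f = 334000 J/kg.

T_f ≈ 48.5 °C

Energy conservation, ΣQ = 0:
warm ice to 0 °C: 0.14×2090×(0 − (-6.36)) = 1860.9; latent heat to melt: 0.14×334000 = 46760; warm the meltwater: 585.2 T; water cools: 0.871×4180×(T − 69.6) = 3640.8(T − 69.6)
4226 T = 253398 − 48621 = 204777
T ≈ 48.46 °C — above 0 °C, consistent with complete melting.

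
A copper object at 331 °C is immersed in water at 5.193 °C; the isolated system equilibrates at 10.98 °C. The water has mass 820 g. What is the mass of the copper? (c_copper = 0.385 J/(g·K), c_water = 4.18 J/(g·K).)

m ≈ 161 g

Setting the total heat transfer to zero:
m×0.385×(10.98 − 331) + 820×4.18×(10.98 − 5.193) = 0
-123.21 m = -19836
m = -19836/-123.21 ≈ 161 g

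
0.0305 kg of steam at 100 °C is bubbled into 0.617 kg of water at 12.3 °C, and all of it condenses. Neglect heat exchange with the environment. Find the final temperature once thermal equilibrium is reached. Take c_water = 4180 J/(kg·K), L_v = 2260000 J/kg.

T_f ≈ 41.9 °C

Setting the total heat transfer to zero:
latent heat released on condensation: 0.0305×2260000 = 68930
  condensate cools 100→T: 0.0305×4180×(T − 100) = 127.49(T − 100)
  water warms: 0.617×4180×(T − 12.3) = 2579.1(T − 12.3)
2706.5 T = 68930 + 12749 + 31722 = 113401
T ≈ 41.90 °C (< 100 °C, so full condensation is consistent).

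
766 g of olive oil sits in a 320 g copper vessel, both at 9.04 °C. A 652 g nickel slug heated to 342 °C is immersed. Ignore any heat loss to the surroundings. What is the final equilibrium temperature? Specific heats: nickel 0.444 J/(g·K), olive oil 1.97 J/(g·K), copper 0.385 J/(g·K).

Setting the total heat transfer to zero:
652×0.444×(T − 342) + 766×1.97×(T − 9.04) + 320×0.385×(T − 9.04) = 0
(289.49 + 1509 + 123.2) T = 289.49×342 + 1509×9.04 + 123.2×9.04
T ≈ 59.20 °C

T_f ≈ 59.2 °C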